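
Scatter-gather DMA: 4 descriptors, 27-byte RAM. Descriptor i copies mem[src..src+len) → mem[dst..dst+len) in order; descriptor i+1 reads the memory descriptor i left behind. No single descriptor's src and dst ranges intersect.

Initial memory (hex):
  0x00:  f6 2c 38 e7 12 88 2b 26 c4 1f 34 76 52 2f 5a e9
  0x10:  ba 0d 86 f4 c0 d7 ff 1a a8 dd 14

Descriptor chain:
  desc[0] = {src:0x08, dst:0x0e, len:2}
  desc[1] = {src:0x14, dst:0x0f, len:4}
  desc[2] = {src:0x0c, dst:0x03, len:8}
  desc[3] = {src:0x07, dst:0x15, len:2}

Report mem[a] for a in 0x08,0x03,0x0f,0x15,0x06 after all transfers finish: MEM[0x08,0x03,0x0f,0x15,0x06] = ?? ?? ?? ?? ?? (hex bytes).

MEM[0x08,0x03,0x0f,0x15,0x06] = ff 52 c0 d7 c0

  after D0: wrote 2B at 0x0e = c41f
  after D1: wrote 4B at 0x0f = c0d7ff1a
  after D2: wrote 8B at 0x03 = 522fc4c0d7ff1af4
  after D3: wrote 2B at 0x15 = d7ff
query mem[0x08]=0xff, mem[0x03]=0x52, mem[0x0f]=0xc0, mem[0x15]=0xd7, mem[0x06]=0xc0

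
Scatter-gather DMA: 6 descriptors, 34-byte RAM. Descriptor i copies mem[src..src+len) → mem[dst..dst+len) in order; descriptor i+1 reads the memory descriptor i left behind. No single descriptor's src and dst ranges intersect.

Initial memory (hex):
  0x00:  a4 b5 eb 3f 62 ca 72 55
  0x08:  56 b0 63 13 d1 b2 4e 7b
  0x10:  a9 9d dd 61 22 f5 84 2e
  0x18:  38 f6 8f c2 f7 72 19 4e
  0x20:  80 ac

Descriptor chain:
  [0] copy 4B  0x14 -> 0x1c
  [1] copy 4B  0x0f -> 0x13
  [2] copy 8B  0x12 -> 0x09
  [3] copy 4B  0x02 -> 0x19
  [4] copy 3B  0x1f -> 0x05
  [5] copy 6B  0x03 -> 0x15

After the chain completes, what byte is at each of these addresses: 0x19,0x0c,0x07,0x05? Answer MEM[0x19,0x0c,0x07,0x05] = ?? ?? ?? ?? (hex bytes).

MEM[0x19,0x0c,0x07,0x05] = ac 9d ac 2e

  after D0: wrote 4B at 0x1c = 22f5842e
  after D1: wrote 4B at 0x13 = 7ba99ddd
  after D2: wrote 8B at 0x09 = dd7ba99ddd2e38f6
  after D3: wrote 4B at 0x19 = eb3f62ca
  after D4: wrote 3B at 0x05 = 2e80ac
  after D5: wrote 6B at 0x15 = 3f622e80ac56
query mem[0x19]=0xac, mem[0x0c]=0x9d, mem[0x07]=0xac, mem[0x05]=0x2e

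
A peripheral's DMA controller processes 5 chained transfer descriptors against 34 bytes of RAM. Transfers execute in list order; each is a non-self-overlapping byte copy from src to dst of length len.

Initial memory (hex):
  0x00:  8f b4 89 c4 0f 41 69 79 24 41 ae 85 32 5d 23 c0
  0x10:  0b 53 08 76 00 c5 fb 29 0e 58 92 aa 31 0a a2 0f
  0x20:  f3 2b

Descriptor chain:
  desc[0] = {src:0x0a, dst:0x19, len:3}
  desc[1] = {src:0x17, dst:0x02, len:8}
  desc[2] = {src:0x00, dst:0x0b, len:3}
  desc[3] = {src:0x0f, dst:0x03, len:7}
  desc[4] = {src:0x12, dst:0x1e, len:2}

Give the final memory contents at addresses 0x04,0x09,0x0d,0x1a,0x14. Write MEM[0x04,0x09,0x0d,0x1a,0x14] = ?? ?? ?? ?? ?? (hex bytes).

MEM[0x04,0x09,0x0d,0x1a,0x14] = 0b c5 29 85 00

[0] 0x0a->0x19 len=3 : ae 85 32
[1] 0x17->0x02 len=8 : 29 0e ae 85 32 31 0a a2
[2] 0x00->0x0b len=3 : 8f b4 29
[3] 0x0f->0x03 len=7 : c0 0b 53 08 76 00 c5
[4] 0x12->0x1e len=2 : 08 76
query mem[0x04]=0x0b, mem[0x09]=0xc5, mem[0x0d]=0x29, mem[0x1a]=0x85, mem[0x14]=0x00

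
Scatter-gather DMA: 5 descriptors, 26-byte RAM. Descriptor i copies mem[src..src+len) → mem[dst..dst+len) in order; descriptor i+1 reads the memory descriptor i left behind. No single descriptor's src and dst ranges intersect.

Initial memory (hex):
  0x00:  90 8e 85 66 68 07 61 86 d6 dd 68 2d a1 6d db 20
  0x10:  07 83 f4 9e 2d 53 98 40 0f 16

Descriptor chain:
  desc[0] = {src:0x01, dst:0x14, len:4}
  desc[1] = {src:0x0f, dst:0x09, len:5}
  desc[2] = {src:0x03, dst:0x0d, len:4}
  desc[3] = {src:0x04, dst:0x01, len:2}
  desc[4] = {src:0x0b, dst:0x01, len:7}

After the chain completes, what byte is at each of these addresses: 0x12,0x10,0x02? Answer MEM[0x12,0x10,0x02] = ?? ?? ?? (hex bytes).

D0: mem[0x14..0x17] <- [8e 85 66 68]
D1: mem[0x09..0x0d] <- [20 07 83 f4 9e]
D2: mem[0x0d..0x10] <- [66 68 07 61]
D3: mem[0x01..0x02] <- [68 07]
D4: mem[0x01..0x07] <- [83 f4 66 68 07 61 83]
query mem[0x12]=0xf4, mem[0x10]=0x61, mem[0x02]=0xf4

MEM[0x12,0x10,0x02] = f4 61 f4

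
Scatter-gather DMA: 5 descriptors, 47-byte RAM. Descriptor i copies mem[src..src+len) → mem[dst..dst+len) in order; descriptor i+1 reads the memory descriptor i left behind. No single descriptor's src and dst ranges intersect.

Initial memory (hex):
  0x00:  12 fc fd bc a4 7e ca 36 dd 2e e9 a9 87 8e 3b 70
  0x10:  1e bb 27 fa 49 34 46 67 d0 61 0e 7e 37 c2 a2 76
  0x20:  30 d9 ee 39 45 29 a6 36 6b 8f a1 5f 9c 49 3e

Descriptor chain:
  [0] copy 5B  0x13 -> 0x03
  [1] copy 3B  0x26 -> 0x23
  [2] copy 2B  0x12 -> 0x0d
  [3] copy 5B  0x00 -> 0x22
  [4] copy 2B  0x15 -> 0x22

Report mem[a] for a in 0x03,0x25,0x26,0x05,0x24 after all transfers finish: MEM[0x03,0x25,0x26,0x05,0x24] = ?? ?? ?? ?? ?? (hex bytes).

#0 dst[0x03+5] := {0xfa,0x49,0x34,0x46,0x67}
#1 dst[0x23+3] := {0xa6,0x36,0x6b}
#2 dst[0x0d+2] := {0x27,0xfa}
#3 dst[0x22+5] := {0x12,0xfc,0xfd,0xfa,0x49}
#4 dst[0x22+2] := {0x34,0x46}
query mem[0x03]=0xfa, mem[0x25]=0xfa, mem[0x26]=0x49, mem[0x05]=0x34, mem[0x24]=0xfd

MEM[0x03,0x25,0x26,0x05,0x24] = fa fa 49 34 fd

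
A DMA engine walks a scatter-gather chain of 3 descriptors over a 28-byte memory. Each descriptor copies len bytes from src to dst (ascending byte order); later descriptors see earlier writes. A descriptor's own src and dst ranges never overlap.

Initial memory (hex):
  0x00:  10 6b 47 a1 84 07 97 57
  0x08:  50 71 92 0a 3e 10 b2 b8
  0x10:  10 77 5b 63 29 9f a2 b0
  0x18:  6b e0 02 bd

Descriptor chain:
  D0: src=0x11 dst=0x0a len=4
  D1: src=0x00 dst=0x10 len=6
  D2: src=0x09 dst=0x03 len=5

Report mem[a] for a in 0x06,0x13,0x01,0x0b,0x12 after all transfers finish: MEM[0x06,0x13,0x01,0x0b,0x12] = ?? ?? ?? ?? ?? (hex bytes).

MEM[0x06,0x13,0x01,0x0b,0x12] = 63 a1 6b 5b 47

[0] 0x11->0x0a len=4 : 77 5b 63 29
[1] 0x00->0x10 len=6 : 10 6b 47 a1 84 07
[2] 0x09->0x03 len=5 : 71 77 5b 63 29
query mem[0x06]=0x63, mem[0x13]=0xa1, mem[0x01]=0x6b, mem[0x0b]=0x5b, mem[0x12]=0x47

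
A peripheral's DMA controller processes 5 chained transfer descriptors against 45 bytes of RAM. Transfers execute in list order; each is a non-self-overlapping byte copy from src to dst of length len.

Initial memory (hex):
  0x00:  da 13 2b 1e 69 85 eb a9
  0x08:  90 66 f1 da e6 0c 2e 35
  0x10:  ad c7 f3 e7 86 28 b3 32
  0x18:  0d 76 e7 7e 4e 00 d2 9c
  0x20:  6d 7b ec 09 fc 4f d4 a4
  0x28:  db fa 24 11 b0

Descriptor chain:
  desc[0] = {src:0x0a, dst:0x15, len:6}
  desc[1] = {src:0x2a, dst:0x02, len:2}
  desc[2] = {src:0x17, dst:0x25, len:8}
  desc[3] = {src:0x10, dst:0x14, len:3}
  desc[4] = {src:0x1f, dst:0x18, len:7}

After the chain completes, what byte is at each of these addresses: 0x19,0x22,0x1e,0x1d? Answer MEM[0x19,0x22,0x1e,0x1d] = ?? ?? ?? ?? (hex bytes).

D0: mem[0x15..0x1a] <- [f1 da e6 0c 2e 35]
D1: mem[0x02..0x03] <- [24 11]
D2: mem[0x25..0x2c] <- [e6 0c 2e 35 7e 4e 00 d2]
D3: mem[0x14..0x16] <- [ad c7 f3]
D4: mem[0x18..0x1e] <- [9c 6d 7b ec 09 fc e6]
query mem[0x19]=0x6d, mem[0x22]=0xec, mem[0x1e]=0xe6, mem[0x1d]=0xfc

MEM[0x19,0x22,0x1e,0x1d] = 6d ec e6 fc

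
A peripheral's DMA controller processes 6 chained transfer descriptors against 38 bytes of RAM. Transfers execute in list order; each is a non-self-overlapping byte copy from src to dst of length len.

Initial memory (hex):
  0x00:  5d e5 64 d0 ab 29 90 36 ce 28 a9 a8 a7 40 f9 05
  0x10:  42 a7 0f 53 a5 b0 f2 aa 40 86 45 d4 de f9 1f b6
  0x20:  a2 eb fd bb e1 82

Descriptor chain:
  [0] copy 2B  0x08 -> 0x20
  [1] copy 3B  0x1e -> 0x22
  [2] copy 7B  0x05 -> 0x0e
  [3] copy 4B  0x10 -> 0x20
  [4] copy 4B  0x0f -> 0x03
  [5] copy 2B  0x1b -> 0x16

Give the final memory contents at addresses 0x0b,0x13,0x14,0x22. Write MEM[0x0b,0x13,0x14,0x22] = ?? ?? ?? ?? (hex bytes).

[0] 0x08->0x20 len=2 : ce 28
[1] 0x1e->0x22 len=3 : 1f b6 ce
[2] 0x05->0x0e len=7 : 29 90 36 ce 28 a9 a8
[3] 0x10->0x20 len=4 : 36 ce 28 a9
[4] 0x0f->0x03 len=4 : 90 36 ce 28
[5] 0x1b->0x16 len=2 : d4 de
query mem[0x0b]=0xa8, mem[0x13]=0xa9, mem[0x14]=0xa8, mem[0x22]=0x28

MEM[0x0b,0x13,0x14,0x22] = a8 a9 a8 28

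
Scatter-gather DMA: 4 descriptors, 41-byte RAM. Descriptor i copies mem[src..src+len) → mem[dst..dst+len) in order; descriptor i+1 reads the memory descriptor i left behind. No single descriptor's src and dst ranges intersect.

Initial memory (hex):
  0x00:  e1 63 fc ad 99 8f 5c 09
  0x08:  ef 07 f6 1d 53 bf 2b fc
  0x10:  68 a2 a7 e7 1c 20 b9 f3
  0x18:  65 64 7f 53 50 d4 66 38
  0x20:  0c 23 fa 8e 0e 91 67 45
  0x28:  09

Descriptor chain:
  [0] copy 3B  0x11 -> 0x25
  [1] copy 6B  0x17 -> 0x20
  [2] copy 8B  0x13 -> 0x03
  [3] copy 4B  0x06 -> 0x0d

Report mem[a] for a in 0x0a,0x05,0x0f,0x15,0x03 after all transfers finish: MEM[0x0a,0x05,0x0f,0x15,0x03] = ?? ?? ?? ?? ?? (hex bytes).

D0: mem[0x25..0x27] <- [a2 a7 e7]
D1: mem[0x20..0x25] <- [f3 65 64 7f 53 50]
D2: mem[0x03..0x0a] <- [e7 1c 20 b9 f3 65 64 7f]
D3: mem[0x0d..0x10] <- [b9 f3 65 64]
query mem[0x0a]=0x7f, mem[0x05]=0x20, mem[0x0f]=0x65, mem[0x15]=0x20, mem[0x03]=0xe7

MEM[0x0a,0x05,0x0f,0x15,0x03] = 7f 20 65 20 e7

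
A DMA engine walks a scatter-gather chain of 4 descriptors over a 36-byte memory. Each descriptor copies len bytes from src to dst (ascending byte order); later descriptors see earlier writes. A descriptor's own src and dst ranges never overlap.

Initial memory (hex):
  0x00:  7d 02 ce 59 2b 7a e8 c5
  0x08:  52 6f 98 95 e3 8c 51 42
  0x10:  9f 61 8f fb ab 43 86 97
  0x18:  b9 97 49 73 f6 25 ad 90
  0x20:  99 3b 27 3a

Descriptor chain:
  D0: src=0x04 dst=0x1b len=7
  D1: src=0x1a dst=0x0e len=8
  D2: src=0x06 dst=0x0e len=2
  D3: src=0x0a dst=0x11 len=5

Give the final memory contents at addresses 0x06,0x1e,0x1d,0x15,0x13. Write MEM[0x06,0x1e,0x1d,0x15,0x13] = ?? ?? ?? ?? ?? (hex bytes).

MEM[0x06,0x1e,0x1d,0x15,0x13] = e8 c5 e8 e8 e3

D0: mem[0x1b..0x21] <- [2b 7a e8 c5 52 6f 98]
D1: mem[0x0e..0x15] <- [49 2b 7a e8 c5 52 6f 98]
D2: mem[0x0e..0x0f] <- [e8 c5]
D3: mem[0x11..0x15] <- [98 95 e3 8c e8]
query mem[0x06]=0xe8, mem[0x1e]=0xc5, mem[0x1d]=0xe8, mem[0x15]=0xe8, mem[0x13]=0xe3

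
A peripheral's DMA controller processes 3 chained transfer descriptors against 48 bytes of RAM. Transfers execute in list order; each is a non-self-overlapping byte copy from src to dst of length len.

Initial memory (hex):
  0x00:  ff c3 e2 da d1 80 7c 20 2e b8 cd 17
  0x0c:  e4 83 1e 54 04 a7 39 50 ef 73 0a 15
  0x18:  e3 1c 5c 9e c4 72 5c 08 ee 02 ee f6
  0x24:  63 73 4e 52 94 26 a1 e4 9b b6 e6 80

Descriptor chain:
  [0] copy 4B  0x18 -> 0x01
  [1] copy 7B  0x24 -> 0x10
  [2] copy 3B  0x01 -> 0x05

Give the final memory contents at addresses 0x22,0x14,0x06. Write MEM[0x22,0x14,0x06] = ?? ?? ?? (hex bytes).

MEM[0x22,0x14,0x06] = ee 94 1c

#0 dst[0x01+4] := {0xe3,0x1c,0x5c,0x9e}
#1 dst[0x10+7] := {0x63,0x73,0x4e,0x52,0x94,0x26,0xa1}
#2 dst[0x05+3] := {0xe3,0x1c,0x5c}
query mem[0x22]=0xee, mem[0x14]=0x94, mem[0x06]=0x1c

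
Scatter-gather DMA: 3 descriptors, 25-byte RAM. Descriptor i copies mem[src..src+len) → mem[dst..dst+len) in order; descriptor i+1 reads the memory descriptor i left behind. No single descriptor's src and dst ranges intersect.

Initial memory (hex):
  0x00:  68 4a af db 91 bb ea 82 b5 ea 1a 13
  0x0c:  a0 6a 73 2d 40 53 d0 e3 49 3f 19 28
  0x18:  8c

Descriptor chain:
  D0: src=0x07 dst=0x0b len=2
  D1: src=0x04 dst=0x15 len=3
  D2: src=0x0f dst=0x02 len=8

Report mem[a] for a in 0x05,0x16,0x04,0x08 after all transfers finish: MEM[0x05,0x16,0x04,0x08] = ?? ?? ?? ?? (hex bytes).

MEM[0x05,0x16,0x04,0x08] = d0 bb 53 91

[0] 0x07->0x0b len=2 : 82 b5
[1] 0x04->0x15 len=3 : 91 bb ea
[2] 0x0f->0x02 len=8 : 2d 40 53 d0 e3 49 91 bb
query mem[0x05]=0xd0, mem[0x16]=0xbb, mem[0x04]=0x53, mem[0x08]=0x91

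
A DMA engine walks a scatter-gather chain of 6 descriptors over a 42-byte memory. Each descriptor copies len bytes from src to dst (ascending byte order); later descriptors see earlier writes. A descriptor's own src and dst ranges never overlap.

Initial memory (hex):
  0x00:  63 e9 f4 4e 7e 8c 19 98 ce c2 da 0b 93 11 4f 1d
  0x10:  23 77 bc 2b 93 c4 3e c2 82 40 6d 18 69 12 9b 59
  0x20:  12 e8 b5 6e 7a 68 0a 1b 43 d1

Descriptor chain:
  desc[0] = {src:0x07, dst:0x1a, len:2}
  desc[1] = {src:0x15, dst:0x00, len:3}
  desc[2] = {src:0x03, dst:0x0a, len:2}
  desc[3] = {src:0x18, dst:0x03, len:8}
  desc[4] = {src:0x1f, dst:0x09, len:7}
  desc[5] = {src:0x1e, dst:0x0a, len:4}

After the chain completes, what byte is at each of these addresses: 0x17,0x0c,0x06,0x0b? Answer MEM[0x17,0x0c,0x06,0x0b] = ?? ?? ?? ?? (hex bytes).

  after D0: wrote 2B at 0x1a = 98ce
  after D1: wrote 3B at 0x00 = c43ec2
  after D2: wrote 2B at 0x0a = 4e7e
  after D3: wrote 8B at 0x03 = 824098ce69129b59
  after D4: wrote 7B at 0x09 = 5912e8b56e7a68
  after D5: wrote 4B at 0x0a = 9b5912e8
query mem[0x17]=0xc2, mem[0x0c]=0x12, mem[0x06]=0xce, mem[0x0b]=0x59

MEM[0x17,0x0c,0x06,0x0b] = c2 12 ce 59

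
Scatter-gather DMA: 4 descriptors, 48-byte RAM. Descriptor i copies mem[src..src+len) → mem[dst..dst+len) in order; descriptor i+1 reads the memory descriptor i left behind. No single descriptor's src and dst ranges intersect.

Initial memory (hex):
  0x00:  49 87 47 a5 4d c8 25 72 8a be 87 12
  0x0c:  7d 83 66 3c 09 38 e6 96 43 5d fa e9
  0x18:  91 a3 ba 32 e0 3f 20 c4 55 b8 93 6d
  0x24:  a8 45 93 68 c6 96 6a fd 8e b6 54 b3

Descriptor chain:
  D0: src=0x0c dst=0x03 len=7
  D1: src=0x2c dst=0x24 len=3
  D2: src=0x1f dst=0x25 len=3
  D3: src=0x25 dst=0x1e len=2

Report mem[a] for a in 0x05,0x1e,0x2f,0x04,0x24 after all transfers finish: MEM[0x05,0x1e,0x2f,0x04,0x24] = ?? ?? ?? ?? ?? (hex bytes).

[0] 0x0c->0x03 len=7 : 7d 83 66 3c 09 38 e6
[1] 0x2c->0x24 len=3 : 8e b6 54
[2] 0x1f->0x25 len=3 : c4 55 b8
[3] 0x25->0x1e len=2 : c4 55
query mem[0x05]=0x66, mem[0x1e]=0xc4, mem[0x2f]=0xb3, mem[0x04]=0x83, mem[0x24]=0x8e

MEM[0x05,0x1e,0x2f,0x04,0x24] = 66 c4 b3 83 8e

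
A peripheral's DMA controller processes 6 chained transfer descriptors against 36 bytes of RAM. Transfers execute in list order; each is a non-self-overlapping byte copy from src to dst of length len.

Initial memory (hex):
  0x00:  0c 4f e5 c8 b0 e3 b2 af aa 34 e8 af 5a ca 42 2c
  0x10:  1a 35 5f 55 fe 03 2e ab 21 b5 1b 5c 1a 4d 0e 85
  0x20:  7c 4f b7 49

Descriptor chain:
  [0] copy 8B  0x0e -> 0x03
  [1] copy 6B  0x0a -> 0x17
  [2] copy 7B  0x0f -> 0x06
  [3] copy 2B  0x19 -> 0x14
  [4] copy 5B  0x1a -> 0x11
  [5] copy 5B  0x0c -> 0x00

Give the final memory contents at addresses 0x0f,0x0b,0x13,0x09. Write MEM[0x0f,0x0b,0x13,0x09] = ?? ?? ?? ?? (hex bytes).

MEM[0x0f,0x0b,0x13,0x09] = 2c fe 2c 5f

[0] 0x0e->0x03 len=8 : 42 2c 1a 35 5f 55 fe 03
[1] 0x0a->0x17 len=6 : 03 af 5a ca 42 2c
[2] 0x0f->0x06 len=7 : 2c 1a 35 5f 55 fe 03
[3] 0x19->0x14 len=2 : 5a ca
[4] 0x1a->0x11 len=5 : ca 42 2c 4d 0e
[5] 0x0c->0x00 len=5 : 03 ca 42 2c 1a
query mem[0x0f]=0x2c, mem[0x0b]=0xfe, mem[0x13]=0x2c, mem[0x09]=0x5f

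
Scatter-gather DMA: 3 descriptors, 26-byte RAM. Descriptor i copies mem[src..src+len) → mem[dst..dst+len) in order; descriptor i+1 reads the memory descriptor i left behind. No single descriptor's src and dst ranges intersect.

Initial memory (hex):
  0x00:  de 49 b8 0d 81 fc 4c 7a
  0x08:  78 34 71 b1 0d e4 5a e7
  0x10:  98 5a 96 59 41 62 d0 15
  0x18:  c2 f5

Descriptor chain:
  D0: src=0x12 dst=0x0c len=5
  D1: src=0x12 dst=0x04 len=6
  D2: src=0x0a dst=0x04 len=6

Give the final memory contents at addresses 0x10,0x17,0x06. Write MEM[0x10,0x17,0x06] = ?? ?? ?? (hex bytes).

MEM[0x10,0x17,0x06] = d0 15 96

  after D0: wrote 5B at 0x0c = 96594162d0
  after D1: wrote 6B at 0x04 = 96594162d015
  after D2: wrote 6B at 0x04 = 71b196594162
query mem[0x10]=0xd0, mem[0x17]=0x15, mem[0x06]=0x96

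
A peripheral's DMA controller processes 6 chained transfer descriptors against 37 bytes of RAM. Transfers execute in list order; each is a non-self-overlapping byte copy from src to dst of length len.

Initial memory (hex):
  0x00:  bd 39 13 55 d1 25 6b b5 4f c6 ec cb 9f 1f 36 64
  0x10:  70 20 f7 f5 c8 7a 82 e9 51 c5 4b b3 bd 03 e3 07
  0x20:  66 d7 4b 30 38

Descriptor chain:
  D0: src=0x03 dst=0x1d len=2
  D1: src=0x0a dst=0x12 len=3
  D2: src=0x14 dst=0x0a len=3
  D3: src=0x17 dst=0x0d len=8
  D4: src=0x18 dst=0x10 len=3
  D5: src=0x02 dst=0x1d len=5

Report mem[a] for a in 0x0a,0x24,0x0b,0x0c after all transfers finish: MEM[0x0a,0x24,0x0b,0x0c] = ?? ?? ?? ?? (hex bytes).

[0] 0x03->0x1d len=2 : 55 d1
[1] 0x0a->0x12 len=3 : ec cb 9f
[2] 0x14->0x0a len=3 : 9f 7a 82
[3] 0x17->0x0d len=8 : e9 51 c5 4b b3 bd 55 d1
[4] 0x18->0x10 len=3 : 51 c5 4b
[5] 0x02->0x1d len=5 : 13 55 d1 25 6b
query mem[0x0a]=0x9f, mem[0x24]=0x38, mem[0x0b]=0x7a, mem[0x0c]=0x82

MEM[0x0a,0x24,0x0b,0x0c] = 9f 38 7a 82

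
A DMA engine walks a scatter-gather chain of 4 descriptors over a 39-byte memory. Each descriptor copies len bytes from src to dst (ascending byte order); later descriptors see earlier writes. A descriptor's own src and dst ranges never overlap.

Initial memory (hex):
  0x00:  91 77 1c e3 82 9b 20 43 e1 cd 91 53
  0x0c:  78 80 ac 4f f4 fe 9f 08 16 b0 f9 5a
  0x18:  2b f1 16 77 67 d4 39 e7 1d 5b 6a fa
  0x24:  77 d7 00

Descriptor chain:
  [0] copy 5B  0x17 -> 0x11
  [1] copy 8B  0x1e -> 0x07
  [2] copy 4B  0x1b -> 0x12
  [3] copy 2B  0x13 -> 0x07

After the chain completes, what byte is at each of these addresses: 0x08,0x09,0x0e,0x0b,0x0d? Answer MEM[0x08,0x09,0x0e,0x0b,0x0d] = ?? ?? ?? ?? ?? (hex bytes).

MEM[0x08,0x09,0x0e,0x0b,0x0d] = d4 1d d7 6a 77

[0] 0x17->0x11 len=5 : 5a 2b f1 16 77
[1] 0x1e->0x07 len=8 : 39 e7 1d 5b 6a fa 77 d7
[2] 0x1b->0x12 len=4 : 77 67 d4 39
[3] 0x13->0x07 len=2 : 67 d4
query mem[0x08]=0xd4, mem[0x09]=0x1d, mem[0x0e]=0xd7, mem[0x0b]=0x6a, mem[0x0d]=0x77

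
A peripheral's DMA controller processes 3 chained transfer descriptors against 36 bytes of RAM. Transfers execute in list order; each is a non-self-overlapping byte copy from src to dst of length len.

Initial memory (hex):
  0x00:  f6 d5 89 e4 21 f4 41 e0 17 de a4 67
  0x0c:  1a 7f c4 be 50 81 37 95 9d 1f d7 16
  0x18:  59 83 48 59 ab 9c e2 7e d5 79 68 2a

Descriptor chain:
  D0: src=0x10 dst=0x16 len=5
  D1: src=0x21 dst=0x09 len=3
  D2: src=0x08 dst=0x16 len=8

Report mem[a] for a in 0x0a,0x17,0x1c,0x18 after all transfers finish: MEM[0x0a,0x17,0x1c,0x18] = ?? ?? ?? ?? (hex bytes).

[0] 0x10->0x16 len=5 : 50 81 37 95 9d
[1] 0x21->0x09 len=3 : 79 68 2a
[2] 0x08->0x16 len=8 : 17 79 68 2a 1a 7f c4 be
query mem[0x0a]=0x68, mem[0x17]=0x79, mem[0x1c]=0xc4, mem[0x18]=0x68

MEM[0x0a,0x17,0x1c,0x18] = 68 79 c4 68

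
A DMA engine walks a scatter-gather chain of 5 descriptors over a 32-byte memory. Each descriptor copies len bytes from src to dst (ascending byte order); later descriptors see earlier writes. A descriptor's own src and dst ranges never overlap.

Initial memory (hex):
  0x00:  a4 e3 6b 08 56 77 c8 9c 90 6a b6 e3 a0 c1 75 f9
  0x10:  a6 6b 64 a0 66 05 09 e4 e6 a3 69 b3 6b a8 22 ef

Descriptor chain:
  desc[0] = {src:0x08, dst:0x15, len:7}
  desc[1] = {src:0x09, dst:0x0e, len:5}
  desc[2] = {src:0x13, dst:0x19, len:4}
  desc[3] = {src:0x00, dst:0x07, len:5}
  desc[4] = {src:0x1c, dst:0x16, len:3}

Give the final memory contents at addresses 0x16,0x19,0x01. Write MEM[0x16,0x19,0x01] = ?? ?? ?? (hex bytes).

D0: mem[0x15..0x1b] <- [90 6a b6 e3 a0 c1 75]
D1: mem[0x0e..0x12] <- [6a b6 e3 a0 c1]
D2: mem[0x19..0x1c] <- [a0 66 90 6a]
D3: mem[0x07..0x0b] <- [a4 e3 6b 08 56]
D4: mem[0x16..0x18] <- [6a a8 22]
query mem[0x16]=0x6a, mem[0x19]=0xa0, mem[0x01]=0xe3

MEM[0x16,0x19,0x01] = 6a a0 e3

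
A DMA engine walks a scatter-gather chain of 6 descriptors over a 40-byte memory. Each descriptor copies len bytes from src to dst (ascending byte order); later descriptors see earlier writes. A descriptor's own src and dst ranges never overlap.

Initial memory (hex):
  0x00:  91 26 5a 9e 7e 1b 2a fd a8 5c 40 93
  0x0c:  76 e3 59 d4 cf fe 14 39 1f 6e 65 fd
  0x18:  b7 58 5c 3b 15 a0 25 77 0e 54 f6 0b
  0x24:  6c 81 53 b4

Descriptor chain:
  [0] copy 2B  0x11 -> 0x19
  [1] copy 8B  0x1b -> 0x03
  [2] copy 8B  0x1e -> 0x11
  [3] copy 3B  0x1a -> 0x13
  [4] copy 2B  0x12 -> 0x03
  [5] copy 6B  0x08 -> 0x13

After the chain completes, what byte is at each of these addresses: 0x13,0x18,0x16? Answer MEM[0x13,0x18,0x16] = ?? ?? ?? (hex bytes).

MEM[0x13,0x18,0x16] = 0e e3 93

  after D0: wrote 2B at 0x19 = fe14
  after D1: wrote 8B at 0x03 = 3b15a025770e54f6
  after D2: wrote 8B at 0x11 = 25770e54f60b6c81
  after D3: wrote 3B at 0x13 = 143b15
  after D4: wrote 2B at 0x03 = 7714
  after D5: wrote 6B at 0x13 = 0e54f69376e3
query mem[0x13]=0x0e, mem[0x18]=0xe3, mem[0x16]=0x93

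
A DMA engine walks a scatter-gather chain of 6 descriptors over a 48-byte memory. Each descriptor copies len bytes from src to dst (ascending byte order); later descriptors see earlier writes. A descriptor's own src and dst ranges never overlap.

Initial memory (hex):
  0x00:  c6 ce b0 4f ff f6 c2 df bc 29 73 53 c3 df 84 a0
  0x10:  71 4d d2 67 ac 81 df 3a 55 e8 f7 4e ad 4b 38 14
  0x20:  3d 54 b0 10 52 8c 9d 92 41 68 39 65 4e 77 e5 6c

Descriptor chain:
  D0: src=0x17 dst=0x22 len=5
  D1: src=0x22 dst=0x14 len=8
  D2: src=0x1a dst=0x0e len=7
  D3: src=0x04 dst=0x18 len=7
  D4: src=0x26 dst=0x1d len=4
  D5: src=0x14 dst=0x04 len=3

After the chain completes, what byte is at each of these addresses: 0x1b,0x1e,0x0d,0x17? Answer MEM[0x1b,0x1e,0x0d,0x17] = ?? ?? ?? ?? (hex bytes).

MEM[0x1b,0x1e,0x0d,0x17] = df 92 df f7

  after D0: wrote 5B at 0x22 = 3a55e8f74e
  after D1: wrote 8B at 0x14 = 3a55e8f74e924168
  after D2: wrote 7B at 0x0e = 4168ad4b38143d
  after D3: wrote 7B at 0x18 = fff6c2dfbc2973
  after D4: wrote 4B at 0x1d = 4e924168
  after D5: wrote 3B at 0x04 = 3d55e8
query mem[0x1b]=0xdf, mem[0x1e]=0x92, mem[0x0d]=0xdf, mem[0x17]=0xf7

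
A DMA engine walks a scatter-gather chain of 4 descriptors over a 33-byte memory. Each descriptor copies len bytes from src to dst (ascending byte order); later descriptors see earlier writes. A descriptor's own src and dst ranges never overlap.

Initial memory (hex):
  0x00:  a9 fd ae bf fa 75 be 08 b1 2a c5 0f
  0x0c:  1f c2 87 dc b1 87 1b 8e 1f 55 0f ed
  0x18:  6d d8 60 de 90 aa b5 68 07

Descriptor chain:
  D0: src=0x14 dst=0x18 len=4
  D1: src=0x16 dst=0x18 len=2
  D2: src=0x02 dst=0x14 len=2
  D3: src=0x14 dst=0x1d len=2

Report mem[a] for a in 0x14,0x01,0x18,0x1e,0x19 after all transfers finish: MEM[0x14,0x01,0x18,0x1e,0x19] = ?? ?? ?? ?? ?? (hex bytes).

MEM[0x14,0x01,0x18,0x1e,0x19] = ae fd 0f bf ed

#0 dst[0x18+4] := {0x1f,0x55,0x0f,0xed}
#1 dst[0x18+2] := {0x0f,0xed}
#2 dst[0x14+2] := {0xae,0xbf}
#3 dst[0x1d+2] := {0xae,0xbf}
query mem[0x14]=0xae, mem[0x01]=0xfd, mem[0x18]=0x0f, mem[0x1e]=0xbf, mem[0x19]=0xed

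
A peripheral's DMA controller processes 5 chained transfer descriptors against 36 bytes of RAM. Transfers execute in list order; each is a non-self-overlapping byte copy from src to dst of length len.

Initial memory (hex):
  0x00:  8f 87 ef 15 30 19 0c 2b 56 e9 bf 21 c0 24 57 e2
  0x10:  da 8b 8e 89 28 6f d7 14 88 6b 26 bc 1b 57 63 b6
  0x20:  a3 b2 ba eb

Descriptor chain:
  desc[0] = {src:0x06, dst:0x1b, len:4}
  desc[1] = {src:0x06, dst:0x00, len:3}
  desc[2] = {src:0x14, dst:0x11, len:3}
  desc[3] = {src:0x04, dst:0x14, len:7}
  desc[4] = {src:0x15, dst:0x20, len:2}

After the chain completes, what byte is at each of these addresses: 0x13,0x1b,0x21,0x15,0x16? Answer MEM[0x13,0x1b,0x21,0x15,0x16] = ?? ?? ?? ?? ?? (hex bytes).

MEM[0x13,0x1b,0x21,0x15,0x16] = d7 0c 0c 19 0c

#0 dst[0x1b+4] := {0x0c,0x2b,0x56,0xe9}
#1 dst[0x00+3] := {0x0c,0x2b,0x56}
#2 dst[0x11+3] := {0x28,0x6f,0xd7}
#3 dst[0x14+7] := {0x30,0x19,0x0c,0x2b,0x56,0xe9,0xbf}
#4 dst[0x20+2] := {0x19,0x0c}
query mem[0x13]=0xd7, mem[0x1b]=0x0c, mem[0x21]=0x0c, mem[0x15]=0x19, mem[0x16]=0x0c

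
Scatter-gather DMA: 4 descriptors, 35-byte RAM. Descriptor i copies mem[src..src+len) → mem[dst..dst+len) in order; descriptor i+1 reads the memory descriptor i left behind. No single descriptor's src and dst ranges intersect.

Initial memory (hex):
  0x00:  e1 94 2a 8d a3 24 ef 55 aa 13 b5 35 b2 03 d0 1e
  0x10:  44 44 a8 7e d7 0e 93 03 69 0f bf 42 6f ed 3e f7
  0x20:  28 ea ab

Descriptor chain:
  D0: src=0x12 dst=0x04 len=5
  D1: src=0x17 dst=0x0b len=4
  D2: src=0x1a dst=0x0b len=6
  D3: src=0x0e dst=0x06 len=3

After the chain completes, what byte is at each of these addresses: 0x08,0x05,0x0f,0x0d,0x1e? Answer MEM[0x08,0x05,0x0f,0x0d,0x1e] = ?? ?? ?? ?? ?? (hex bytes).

MEM[0x08,0x05,0x0f,0x0d,0x1e] = f7 7e 3e 6f 3e

  after D0: wrote 5B at 0x04 = a87ed70e93
  after D1: wrote 4B at 0x0b = 03690fbf
  after D2: wrote 6B at 0x0b = bf426fed3ef7
  after D3: wrote 3B at 0x06 = ed3ef7
query mem[0x08]=0xf7, mem[0x05]=0x7e, mem[0x0f]=0x3e, mem[0x0d]=0x6f, mem[0x1e]=0x3e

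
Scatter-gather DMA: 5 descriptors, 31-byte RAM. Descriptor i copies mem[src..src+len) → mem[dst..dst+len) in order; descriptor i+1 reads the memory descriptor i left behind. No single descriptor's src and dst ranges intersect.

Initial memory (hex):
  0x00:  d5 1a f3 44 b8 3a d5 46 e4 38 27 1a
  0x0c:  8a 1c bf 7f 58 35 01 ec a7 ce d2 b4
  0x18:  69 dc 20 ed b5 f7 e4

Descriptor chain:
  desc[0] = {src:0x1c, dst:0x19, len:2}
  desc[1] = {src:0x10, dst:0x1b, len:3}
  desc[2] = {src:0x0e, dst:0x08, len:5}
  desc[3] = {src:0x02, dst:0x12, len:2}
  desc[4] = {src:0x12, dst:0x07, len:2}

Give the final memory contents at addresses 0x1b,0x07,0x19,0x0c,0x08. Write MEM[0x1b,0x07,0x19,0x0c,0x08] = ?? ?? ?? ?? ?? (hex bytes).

MEM[0x1b,0x07,0x19,0x0c,0x08] = 58 f3 b5 01 44

  after D0: wrote 2B at 0x19 = b5f7
  after D1: wrote 3B at 0x1b = 583501
  after D2: wrote 5B at 0x08 = bf7f583501
  after D3: wrote 2B at 0x12 = f344
  after D4: wrote 2B at 0x07 = f344
query mem[0x1b]=0x58, mem[0x07]=0xf3, mem[0x19]=0xb5, mem[0x0c]=0x01, mem[0x08]=0x44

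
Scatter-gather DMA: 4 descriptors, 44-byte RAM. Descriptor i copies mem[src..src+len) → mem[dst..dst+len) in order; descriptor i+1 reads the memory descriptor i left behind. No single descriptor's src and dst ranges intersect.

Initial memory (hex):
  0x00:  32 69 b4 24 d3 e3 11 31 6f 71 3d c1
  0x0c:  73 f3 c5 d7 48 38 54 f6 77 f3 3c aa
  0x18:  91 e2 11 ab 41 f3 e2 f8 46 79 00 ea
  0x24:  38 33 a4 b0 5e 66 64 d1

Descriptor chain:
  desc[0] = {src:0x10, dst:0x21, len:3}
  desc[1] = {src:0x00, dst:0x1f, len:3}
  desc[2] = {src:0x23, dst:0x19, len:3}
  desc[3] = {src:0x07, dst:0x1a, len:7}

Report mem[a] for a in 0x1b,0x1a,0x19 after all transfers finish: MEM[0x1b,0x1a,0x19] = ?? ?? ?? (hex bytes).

  after D0: wrote 3B at 0x21 = 483854
  after D1: wrote 3B at 0x1f = 3269b4
  after D2: wrote 3B at 0x19 = 543833
  after D3: wrote 7B at 0x1a = 316f713dc173f3
query mem[0x1b]=0x6f, mem[0x1a]=0x31, mem[0x19]=0x54

MEM[0x1b,0x1a,0x19] = 6f 31 54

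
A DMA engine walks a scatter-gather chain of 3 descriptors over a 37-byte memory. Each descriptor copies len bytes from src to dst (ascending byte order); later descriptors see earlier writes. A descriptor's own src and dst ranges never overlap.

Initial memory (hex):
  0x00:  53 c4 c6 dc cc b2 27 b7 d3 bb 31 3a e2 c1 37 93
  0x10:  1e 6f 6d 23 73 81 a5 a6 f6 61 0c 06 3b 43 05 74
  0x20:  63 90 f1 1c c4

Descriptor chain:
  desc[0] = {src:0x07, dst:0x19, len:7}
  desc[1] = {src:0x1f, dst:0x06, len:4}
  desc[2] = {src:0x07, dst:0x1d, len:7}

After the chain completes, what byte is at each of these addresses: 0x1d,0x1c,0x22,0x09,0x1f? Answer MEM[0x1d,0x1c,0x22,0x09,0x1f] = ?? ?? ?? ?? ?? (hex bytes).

MEM[0x1d,0x1c,0x22,0x09,0x1f] = 63 31 e2 f1 f1

#0 dst[0x19+7] := {0xb7,0xd3,0xbb,0x31,0x3a,0xe2,0xc1}
#1 dst[0x06+4] := {0xc1,0x63,0x90,0xf1}
#2 dst[0x1d+7] := {0x63,0x90,0xf1,0x31,0x3a,0xe2,0xc1}
query mem[0x1d]=0x63, mem[0x1c]=0x31, mem[0x22]=0xe2, mem[0x09]=0xf1, mem[0x1f]=0xf1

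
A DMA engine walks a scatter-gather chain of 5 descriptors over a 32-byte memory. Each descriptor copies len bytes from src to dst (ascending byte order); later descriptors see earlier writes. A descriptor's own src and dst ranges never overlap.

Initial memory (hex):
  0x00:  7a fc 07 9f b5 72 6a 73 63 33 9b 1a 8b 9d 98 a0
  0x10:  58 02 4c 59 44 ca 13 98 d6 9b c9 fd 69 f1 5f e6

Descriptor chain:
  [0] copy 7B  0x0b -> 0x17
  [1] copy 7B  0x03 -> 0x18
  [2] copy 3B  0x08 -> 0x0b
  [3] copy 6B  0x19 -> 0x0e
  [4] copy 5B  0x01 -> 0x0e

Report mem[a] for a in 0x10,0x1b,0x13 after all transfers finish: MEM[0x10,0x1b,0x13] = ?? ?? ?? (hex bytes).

MEM[0x10,0x1b,0x13] = 9f 6a 33

[0] 0x0b->0x17 len=7 : 1a 8b 9d 98 a0 58 02
[1] 0x03->0x18 len=7 : 9f b5 72 6a 73 63 33
[2] 0x08->0x0b len=3 : 63 33 9b
[3] 0x19->0x0e len=6 : b5 72 6a 73 63 33
[4] 0x01->0x0e len=5 : fc 07 9f b5 72
query mem[0x10]=0x9f, mem[0x1b]=0x6a, mem[0x13]=0x33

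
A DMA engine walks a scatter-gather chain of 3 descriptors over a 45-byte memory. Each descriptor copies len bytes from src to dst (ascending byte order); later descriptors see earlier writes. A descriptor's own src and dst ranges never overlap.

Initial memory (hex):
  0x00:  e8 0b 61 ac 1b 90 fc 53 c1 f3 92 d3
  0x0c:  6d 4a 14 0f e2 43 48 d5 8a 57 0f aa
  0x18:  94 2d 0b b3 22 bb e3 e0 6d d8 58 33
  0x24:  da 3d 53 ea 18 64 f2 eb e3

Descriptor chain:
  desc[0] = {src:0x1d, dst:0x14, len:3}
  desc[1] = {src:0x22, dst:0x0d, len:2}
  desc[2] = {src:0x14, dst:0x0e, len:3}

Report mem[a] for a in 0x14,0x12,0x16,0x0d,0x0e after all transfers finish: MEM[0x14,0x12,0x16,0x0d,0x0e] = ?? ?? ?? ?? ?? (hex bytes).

MEM[0x14,0x12,0x16,0x0d,0x0e] = bb 48 e0 58 bb

[0] 0x1d->0x14 len=3 : bb e3 e0
[1] 0x22->0x0d len=2 : 58 33
[2] 0x14->0x0e len=3 : bb e3 e0
query mem[0x14]=0xbb, mem[0x12]=0x48, mem[0x16]=0xe0, mem[0x0d]=0x58, mem[0x0e]=0xbb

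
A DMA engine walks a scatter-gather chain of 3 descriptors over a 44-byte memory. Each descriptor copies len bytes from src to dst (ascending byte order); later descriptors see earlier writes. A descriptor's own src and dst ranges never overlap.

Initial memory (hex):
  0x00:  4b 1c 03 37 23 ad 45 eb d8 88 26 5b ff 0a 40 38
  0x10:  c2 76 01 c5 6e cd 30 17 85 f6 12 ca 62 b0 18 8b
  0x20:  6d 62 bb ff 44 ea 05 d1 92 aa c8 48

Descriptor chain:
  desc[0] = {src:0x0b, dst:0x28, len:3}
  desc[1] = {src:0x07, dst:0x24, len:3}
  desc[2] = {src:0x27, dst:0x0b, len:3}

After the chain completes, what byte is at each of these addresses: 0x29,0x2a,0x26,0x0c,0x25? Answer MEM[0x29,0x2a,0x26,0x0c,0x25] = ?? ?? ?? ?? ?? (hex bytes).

MEM[0x29,0x2a,0x26,0x0c,0x25] = ff 0a 88 5b d8

D0: mem[0x28..0x2a] <- [5b ff 0a]
D1: mem[0x24..0x26] <- [eb d8 88]
D2: mem[0x0b..0x0d] <- [d1 5b ff]
query mem[0x29]=0xff, mem[0x2a]=0x0a, mem[0x26]=0x88, mem[0x0c]=0x5b, mem[0x25]=0xd8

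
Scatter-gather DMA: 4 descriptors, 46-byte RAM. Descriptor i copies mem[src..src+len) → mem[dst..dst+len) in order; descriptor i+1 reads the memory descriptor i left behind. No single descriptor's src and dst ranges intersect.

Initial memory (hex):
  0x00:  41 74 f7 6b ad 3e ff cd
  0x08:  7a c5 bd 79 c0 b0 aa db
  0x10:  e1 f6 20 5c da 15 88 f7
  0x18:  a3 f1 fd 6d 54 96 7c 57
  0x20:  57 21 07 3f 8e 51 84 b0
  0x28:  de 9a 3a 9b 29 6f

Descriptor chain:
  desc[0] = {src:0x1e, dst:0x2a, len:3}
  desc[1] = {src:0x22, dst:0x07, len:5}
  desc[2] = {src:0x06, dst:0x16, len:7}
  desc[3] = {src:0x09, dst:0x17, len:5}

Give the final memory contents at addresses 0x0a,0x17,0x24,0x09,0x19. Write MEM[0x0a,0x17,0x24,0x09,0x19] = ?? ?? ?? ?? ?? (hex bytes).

#0 dst[0x2a+3] := {0x7c,0x57,0x57}
#1 dst[0x07+5] := {0x07,0x3f,0x8e,0x51,0x84}
#2 dst[0x16+7] := {0xff,0x07,0x3f,0x8e,0x51,0x84,0xc0}
#3 dst[0x17+5] := {0x8e,0x51,0x84,0xc0,0xb0}
query mem[0x0a]=0x51, mem[0x17]=0x8e, mem[0x24]=0x8e, mem[0x09]=0x8e, mem[0x19]=0x84

MEM[0x0a,0x17,0x24,0x09,0x19] = 51 8e 8e 8e 84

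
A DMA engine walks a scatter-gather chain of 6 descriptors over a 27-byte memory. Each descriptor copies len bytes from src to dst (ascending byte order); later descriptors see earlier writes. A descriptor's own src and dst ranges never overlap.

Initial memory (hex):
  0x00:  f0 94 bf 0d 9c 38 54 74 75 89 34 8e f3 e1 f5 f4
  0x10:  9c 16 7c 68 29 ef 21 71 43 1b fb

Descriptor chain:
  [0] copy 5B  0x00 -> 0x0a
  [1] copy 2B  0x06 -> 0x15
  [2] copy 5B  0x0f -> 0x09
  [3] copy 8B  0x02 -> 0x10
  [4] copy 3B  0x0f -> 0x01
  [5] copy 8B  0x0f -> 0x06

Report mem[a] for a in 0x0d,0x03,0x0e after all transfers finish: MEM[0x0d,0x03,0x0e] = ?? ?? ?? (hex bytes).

#0 dst[0x0a+5] := {0xf0,0x94,0xbf,0x0d,0x9c}
#1 dst[0x15+2] := {0x54,0x74}
#2 dst[0x09+5] := {0xf4,0x9c,0x16,0x7c,0x68}
#3 dst[0x10+8] := {0xbf,0x0d,0x9c,0x38,0x54,0x74,0x75,0xf4}
#4 dst[0x01+3] := {0xf4,0xbf,0x0d}
#5 dst[0x06+8] := {0xf4,0xbf,0x0d,0x9c,0x38,0x54,0x74,0x75}
query mem[0x0d]=0x75, mem[0x03]=0x0d, mem[0x0e]=0x9c

MEM[0x0d,0x03,0x0e] = 75 0d 9c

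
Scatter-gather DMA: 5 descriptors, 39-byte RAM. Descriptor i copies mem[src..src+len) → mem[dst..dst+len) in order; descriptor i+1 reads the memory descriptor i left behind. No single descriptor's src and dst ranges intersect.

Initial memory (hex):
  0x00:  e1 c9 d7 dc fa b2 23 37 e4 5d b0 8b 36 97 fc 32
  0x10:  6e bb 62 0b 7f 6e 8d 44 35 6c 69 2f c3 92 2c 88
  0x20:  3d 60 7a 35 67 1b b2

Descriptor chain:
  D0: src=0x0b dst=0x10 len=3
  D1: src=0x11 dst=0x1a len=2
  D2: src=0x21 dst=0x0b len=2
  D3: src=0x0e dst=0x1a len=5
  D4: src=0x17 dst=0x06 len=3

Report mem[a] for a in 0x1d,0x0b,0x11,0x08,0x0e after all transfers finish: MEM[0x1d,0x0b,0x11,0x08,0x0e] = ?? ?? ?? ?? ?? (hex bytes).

[0] 0x0b->0x10 len=3 : 8b 36 97
[1] 0x11->0x1a len=2 : 36 97
[2] 0x21->0x0b len=2 : 60 7a
[3] 0x0e->0x1a len=5 : fc 32 8b 36 97
[4] 0x17->0x06 len=3 : 44 35 6c
query mem[0x1d]=0x36, mem[0x0b]=0x60, mem[0x11]=0x36, mem[0x08]=0x6c, mem[0x0e]=0xfc

MEM[0x1d,0x0b,0x11,0x08,0x0e] = 36 60 36 6c fc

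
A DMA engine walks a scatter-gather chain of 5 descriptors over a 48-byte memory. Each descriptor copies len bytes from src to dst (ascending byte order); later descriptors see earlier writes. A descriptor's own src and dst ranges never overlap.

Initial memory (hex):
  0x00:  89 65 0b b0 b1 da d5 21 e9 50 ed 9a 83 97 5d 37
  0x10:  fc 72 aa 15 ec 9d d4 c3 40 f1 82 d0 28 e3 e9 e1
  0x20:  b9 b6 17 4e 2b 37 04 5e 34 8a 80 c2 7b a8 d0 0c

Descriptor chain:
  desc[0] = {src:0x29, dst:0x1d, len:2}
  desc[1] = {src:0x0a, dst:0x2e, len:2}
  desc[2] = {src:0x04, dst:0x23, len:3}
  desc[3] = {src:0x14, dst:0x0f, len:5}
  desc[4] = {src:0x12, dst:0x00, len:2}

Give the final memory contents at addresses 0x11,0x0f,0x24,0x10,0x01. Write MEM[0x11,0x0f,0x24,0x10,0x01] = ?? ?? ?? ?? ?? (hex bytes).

MEM[0x11,0x0f,0x24,0x10,0x01] = d4 ec da 9d 40

#0 dst[0x1d+2] := {0x8a,0x80}
#1 dst[0x2e+2] := {0xed,0x9a}
#2 dst[0x23+3] := {0xb1,0xda,0xd5}
#3 dst[0x0f+5] := {0xec,0x9d,0xd4,0xc3,0x40}
#4 dst[0x00+2] := {0xc3,0x40}
query mem[0x11]=0xd4, mem[0x0f]=0xec, mem[0x24]=0xda, mem[0x10]=0x9d, mem[0x01]=0x40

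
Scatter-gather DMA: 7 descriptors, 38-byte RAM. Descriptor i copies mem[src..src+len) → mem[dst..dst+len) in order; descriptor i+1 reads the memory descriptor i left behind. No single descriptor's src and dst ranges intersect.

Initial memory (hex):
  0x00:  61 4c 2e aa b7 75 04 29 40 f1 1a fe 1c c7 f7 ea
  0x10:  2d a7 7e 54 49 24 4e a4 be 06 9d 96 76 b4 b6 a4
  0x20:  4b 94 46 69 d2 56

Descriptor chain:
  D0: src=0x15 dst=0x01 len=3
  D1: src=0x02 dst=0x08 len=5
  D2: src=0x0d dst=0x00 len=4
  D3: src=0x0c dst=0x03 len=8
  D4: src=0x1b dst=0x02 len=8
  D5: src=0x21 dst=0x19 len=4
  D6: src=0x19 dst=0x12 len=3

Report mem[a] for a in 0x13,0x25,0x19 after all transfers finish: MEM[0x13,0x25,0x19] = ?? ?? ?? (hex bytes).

MEM[0x13,0x25,0x19] = 46 56 94

D0: mem[0x01..0x03] <- [24 4e a4]
D1: mem[0x08..0x0c] <- [4e a4 b7 75 04]
D2: mem[0x00..0x03] <- [c7 f7 ea 2d]
D3: mem[0x03..0x0a] <- [04 c7 f7 ea 2d a7 7e 54]
D4: mem[0x02..0x09] <- [96 76 b4 b6 a4 4b 94 46]
D5: mem[0x19..0x1c] <- [94 46 69 d2]
D6: mem[0x12..0x14] <- [94 46 69]
query mem[0x13]=0x46, mem[0x25]=0x56, mem[0x19]=0x94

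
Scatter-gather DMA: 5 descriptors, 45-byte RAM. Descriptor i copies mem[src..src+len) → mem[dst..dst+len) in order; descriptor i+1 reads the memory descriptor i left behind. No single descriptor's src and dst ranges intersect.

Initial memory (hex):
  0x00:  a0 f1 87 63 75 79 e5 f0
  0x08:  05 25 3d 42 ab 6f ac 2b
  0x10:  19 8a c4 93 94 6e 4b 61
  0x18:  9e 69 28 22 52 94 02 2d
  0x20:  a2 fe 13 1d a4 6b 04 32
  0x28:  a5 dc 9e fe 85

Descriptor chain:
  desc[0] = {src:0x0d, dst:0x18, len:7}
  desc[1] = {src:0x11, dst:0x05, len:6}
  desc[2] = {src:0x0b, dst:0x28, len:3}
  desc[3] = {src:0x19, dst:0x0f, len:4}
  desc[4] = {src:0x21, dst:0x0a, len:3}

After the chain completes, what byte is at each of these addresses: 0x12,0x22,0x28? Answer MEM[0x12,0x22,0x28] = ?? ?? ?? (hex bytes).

MEM[0x12,0x22,0x28] = 8a 13 42

D0: mem[0x18..0x1e] <- [6f ac 2b 19 8a c4 93]
D1: mem[0x05..0x0a] <- [8a c4 93 94 6e 4b]
D2: mem[0x28..0x2a] <- [42 ab 6f]
D3: mem[0x0f..0x12] <- [ac 2b 19 8a]
D4: mem[0x0a..0x0c] <- [fe 13 1d]
query mem[0x12]=0x8a, mem[0x22]=0x13, mem[0x28]=0x42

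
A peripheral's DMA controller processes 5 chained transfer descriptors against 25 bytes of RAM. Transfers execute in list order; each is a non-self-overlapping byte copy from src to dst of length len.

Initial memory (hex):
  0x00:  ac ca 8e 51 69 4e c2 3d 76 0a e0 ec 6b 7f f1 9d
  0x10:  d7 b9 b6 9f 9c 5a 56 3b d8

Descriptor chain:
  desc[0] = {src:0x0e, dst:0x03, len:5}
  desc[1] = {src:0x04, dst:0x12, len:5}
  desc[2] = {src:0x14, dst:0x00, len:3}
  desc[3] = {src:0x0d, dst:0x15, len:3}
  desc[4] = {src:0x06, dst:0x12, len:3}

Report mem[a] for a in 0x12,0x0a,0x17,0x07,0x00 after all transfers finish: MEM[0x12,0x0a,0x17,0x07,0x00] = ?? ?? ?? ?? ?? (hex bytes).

[0] 0x0e->0x03 len=5 : f1 9d d7 b9 b6
[1] 0x04->0x12 len=5 : 9d d7 b9 b6 76
[2] 0x14->0x00 len=3 : b9 b6 76
[3] 0x0d->0x15 len=3 : 7f f1 9d
[4] 0x06->0x12 len=3 : b9 b6 76
query mem[0x12]=0xb9, mem[0x0a]=0xe0, mem[0x17]=0x9d, mem[0x07]=0xb6, mem[0x00]=0xb9

MEM[0x12,0x0a,0x17,0x07,0x00] = b9 e0 9d b6 b9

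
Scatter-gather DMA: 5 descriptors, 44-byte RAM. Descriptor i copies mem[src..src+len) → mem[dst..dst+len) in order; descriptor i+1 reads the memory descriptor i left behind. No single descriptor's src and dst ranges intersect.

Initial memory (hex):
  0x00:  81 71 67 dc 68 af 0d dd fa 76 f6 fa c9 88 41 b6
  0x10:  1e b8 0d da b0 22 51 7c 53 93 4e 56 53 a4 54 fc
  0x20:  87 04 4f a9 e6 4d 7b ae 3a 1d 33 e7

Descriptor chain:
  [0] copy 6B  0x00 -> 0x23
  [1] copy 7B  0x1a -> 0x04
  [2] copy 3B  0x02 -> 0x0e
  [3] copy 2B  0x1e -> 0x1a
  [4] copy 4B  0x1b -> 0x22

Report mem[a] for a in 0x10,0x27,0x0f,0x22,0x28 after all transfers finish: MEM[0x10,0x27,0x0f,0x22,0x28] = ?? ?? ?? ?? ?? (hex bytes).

MEM[0x10,0x27,0x0f,0x22,0x28] = 4e 68 dc fc af

#0 dst[0x23+6] := {0x81,0x71,0x67,0xdc,0x68,0xaf}
#1 dst[0x04+7] := {0x4e,0x56,0x53,0xa4,0x54,0xfc,0x87}
#2 dst[0x0e+3] := {0x67,0xdc,0x4e}
#3 dst[0x1a+2] := {0x54,0xfc}
#4 dst[0x22+4] := {0xfc,0x53,0xa4,0x54}
query mem[0x10]=0x4e, mem[0x27]=0x68, mem[0x0f]=0xdc, mem[0x22]=0xfc, mem[0x28]=0xaf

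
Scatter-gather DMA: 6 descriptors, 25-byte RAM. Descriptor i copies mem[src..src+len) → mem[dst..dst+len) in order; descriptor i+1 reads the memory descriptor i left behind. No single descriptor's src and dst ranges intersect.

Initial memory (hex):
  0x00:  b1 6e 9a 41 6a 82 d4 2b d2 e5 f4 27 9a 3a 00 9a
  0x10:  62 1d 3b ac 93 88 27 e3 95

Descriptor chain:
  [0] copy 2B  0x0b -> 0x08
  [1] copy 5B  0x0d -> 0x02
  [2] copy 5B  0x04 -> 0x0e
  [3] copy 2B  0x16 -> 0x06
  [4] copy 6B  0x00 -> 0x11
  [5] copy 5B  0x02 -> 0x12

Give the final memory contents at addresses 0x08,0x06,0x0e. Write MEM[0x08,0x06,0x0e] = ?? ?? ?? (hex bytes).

[0] 0x0b->0x08 len=2 : 27 9a
[1] 0x0d->0x02 len=5 : 3a 00 9a 62 1d
[2] 0x04->0x0e len=5 : 9a 62 1d 2b 27
[3] 0x16->0x06 len=2 : 27 e3
[4] 0x00->0x11 len=6 : b1 6e 3a 00 9a 62
[5] 0x02->0x12 len=5 : 3a 00 9a 62 27
query mem[0x08]=0x27, mem[0x06]=0x27, mem[0x0e]=0x9a

MEM[0x08,0x06,0x0e] = 27 27 9a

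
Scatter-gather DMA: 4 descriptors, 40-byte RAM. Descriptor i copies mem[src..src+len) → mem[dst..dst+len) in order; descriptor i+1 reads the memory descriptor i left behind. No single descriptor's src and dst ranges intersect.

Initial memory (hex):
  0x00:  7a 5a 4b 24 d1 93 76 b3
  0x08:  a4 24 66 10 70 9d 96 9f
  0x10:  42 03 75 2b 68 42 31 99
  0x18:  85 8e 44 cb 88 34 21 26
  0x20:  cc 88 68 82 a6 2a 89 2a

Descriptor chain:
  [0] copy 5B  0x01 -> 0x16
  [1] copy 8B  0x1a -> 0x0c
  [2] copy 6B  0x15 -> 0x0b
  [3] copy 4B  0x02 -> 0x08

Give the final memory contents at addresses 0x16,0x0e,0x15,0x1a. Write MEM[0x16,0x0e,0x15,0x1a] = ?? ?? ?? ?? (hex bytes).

  after D0: wrote 5B at 0x16 = 5a4b24d193
  after D1: wrote 8B at 0x0c = 93cb88342126cc88
  after D2: wrote 6B at 0x0b = 425a4b24d193
  after D3: wrote 4B at 0x08 = 4b24d193
query mem[0x16]=0x5a, mem[0x0e]=0x24, mem[0x15]=0x42, mem[0x1a]=0x93

MEM[0x16,0x0e,0x15,0x1a] = 5a 24 42 93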